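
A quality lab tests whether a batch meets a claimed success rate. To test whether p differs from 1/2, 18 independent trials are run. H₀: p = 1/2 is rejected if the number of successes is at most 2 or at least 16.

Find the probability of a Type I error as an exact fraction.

43/32768

Under H₀, X ~ Binomial(18, 1/2); α is the probability of landing in either tail, P(X ≤ 2) + P(X ≥ 16).
By symmetry, α = 2·P(X ≤ 2) = 2·(1 + 18 + 153)/262144 = 344/262144 = 43/32768.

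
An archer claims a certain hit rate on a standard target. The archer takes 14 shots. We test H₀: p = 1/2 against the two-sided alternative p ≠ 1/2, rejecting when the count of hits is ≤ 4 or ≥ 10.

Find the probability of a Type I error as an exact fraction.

1471/8192

α = P(X ≤ 4 or X ≥ 10 | p = 1/2), X ~ Binomial(14, 1/2).
Each tail has probability (1 + 14 + 91 + 364 + 1001)/16384; doubling gives α = 2942/16384 = 1471/8192.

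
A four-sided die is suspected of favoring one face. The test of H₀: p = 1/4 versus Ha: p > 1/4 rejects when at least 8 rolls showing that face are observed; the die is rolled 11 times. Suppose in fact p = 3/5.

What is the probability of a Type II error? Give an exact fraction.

A Type II error is failing to reject when Ha holds: with p = 3/5, β = P(X ≤ 7).
Summing C(11,j)·(3/5)^j·(2/5)^{11-j} for j = 0..7 gives 6872224/9765625.

6872224/9765625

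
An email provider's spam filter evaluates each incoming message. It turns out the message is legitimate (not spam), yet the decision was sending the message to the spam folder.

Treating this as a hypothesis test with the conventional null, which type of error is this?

The null hypothesis here is that the message is legitimate (not spam).
'Sending the message to the spam folder' corresponds to rejecting H₀.
H₀ was rejected but H₀ is true — a Type I error (false positive).

Type I error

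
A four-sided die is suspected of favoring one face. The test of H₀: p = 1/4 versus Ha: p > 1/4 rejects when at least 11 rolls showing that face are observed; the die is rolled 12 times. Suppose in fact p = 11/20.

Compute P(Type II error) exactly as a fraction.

Under the alternative p = 11/20, S ~ Binomial(12, 11/20); β is the probability the test does not reject, P(S < 11).
Summing C(12,j)·(11/20)^j·(9/20)^{12-j} for j = 0..10 gives 4062047911197291/4096000000000000.

4062047911197291/4096000000000000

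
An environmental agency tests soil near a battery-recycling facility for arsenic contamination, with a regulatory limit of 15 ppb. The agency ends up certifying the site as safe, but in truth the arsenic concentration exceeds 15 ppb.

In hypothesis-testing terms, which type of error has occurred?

Type II error

The null hypothesis here is that the arsenic concentration is at or below 15 ppb (safe).
'Certifying the site as safe' corresponds to failing to reject H₀.
H₀ was not rejected but H₀ is false — a Type II error (false negative).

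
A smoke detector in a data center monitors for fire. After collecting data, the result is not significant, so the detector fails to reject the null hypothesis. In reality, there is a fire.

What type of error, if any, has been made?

Type II error

The conventional null hypothesis here is that there is no fire.
H₀ was not rejected, but H₀ is actually false.
Failing to reject a false null hypothesis is a Type II error (false negative).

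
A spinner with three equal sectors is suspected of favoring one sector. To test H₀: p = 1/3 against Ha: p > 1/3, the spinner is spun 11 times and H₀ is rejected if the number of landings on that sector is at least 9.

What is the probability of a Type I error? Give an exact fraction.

The Type I error probability is α = P(Y ≥ 9) computed under H₀, where Y ~ Binomial(11, 1/3).
Summing C(11,j)(1/3)^j(2/3)^{11−j} for j = 9,…,11 gives 1/729.

1/729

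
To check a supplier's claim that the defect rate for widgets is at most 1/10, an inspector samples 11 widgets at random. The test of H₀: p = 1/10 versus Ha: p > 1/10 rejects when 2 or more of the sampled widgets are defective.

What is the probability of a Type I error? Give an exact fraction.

Under H₀, Y ~ Binomial(11, 1/10); the Type I error rate is P(Y ≥ 2).
Via the complement, α = 1 − Σ_{j=0}^{1} C(11,j)(1/10)^j(9/10)^{11-j} = 1513215599/5000000000.

1513215599/5000000000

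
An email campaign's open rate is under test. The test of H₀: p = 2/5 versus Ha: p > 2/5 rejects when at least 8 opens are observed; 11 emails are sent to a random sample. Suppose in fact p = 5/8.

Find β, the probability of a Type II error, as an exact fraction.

688976199/1073741824

Under the alternative p = 5/8, Y ~ Binomial(11, 5/8); β is the probability the test does not reject, P(Y < 8).
Adding the binomial probabilities P(Y=0)+…+P(Y=7) at p = 5/8 gives 688976199/1073741824.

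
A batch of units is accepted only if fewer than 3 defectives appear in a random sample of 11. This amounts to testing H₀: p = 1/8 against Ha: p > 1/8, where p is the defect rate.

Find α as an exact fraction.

Under H₀, Y ~ Binomial(11, 1/8); the Type I error rate is P(Y ≥ 3).
Computing the lower-tail complement: 1 − 7304002867/8589934592 = 1285931725/8589934592.

1285931725/8589934592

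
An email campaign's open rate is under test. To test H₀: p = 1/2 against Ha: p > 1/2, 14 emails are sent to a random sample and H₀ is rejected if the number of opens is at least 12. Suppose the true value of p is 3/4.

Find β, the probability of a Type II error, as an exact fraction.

A Type II error is failing to reject when Ha holds: with p = 3/4, β = P(S ≤ 11).
Equivalently, β = 1 − P(S ≥ 12) = 96485417/134217728.

96485417/134217728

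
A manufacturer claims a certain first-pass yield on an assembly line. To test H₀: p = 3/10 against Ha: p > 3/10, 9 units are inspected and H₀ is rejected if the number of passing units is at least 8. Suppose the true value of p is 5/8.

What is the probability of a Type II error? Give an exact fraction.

3803679/4194304

Under the alternative p = 5/8, K ~ Binomial(9, 5/8); β is the probability the test does not reject, P(K < 8).
Summing C(9,j)·(5/8)^j·(3/8)^{9-j} for j = 0..7 gives 3803679/4194304.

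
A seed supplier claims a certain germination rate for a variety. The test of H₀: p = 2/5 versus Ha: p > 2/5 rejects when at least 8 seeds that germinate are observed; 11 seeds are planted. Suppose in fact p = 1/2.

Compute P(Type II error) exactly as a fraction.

227/256

Under the alternative p = 1/2, Y ~ Binomial(11, 1/2); β is the probability the test does not reject, P(Y < 8).
Equivalently, β = 1 − P(Y ≥ 8) = 227/256.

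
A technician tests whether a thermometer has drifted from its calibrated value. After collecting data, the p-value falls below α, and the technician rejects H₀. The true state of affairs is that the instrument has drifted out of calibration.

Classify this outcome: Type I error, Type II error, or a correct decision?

The conventional null hypothesis here is that the instrument is correctly calibrated.
The test rejected a false H₀ — the decision matches the true state.

No error (correct decision).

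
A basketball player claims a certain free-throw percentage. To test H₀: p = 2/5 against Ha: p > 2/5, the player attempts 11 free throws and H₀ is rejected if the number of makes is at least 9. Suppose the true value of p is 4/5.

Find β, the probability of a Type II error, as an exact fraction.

3736313/9765625

A Type II error is failing to reject when Ha holds: with p = 4/5, β = P(X ≤ 8).
Equivalently, β = 1 − P(X ≥ 9) = 3736313/9765625.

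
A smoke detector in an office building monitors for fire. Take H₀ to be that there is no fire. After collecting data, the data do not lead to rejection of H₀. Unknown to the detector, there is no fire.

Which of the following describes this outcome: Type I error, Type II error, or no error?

No error — this is a correct decision.

The test retained a true H₀ — the decision matches the true state.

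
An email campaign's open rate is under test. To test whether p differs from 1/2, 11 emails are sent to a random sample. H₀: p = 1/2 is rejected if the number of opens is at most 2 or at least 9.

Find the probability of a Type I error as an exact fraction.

α = P(Y ≤ 2 or Y ≥ 9 | p = 1/2), Y ~ Binomial(11, 1/2).
Each tail has probability (1 + 11 + 55)/2048; doubling gives α = 134/2048 = 67/1024.

67/1024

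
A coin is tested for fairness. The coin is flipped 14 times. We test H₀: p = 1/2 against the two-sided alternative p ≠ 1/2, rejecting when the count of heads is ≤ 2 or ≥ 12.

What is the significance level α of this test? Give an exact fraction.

53/4096

Under H₀, K ~ Binomial(14, 1/2); α is the probability of landing in either tail, P(K ≤ 2) + P(K ≥ 12).
By symmetry, α = 2·P(K ≤ 2) = 2·(1 + 14 + 91)/16384 = 212/16384 = 53/4096.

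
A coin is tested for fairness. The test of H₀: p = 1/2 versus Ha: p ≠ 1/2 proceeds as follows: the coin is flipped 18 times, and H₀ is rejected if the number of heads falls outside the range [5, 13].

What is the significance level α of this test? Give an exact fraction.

253/8192

α = P(S ≤ 4 or S ≥ 14 | p = 1/2), S ~ Binomial(18, 1/2).
Each tail has probability (1 + 18 + 153 + 816 + 3060)/262144; doubling gives α = 8096/262144 = 253/8192.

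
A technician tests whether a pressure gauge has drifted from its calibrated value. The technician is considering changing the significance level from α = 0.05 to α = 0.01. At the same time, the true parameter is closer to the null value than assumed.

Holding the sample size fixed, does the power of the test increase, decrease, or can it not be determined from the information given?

Lowering α raises the bar for rejection; under Ha, the test now fails to reject on outcomes it previously would have rejected. When the true parameter is near the null value, the test has a harder time distinguishing Ha from H₀. Both changes push β in the same direction.
Since power = 1 − β and β increases, power decreases.

It decreases.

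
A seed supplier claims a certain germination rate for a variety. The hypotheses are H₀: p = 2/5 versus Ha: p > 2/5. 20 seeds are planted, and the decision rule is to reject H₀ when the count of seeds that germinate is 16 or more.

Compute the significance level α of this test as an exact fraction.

30234443776/95367431640625

α = P(reject H₀ | H₀ true) = P(Y ≥ 16 | p = 2/5), with Y ~ Binomial(20, 2/5).
Summing C(20,j)(2/5)^j(3/5)^{20−j} for j = 16,…,20 gives 30234443776/95367431640625.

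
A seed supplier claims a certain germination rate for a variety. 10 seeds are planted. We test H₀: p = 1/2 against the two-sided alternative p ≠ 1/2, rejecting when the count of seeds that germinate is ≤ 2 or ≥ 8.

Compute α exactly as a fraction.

The significance level is the null-hypothesis probability of the rejection region {≤2} ∪ {≥8}.
By symmetry, α = 2·P(S ≤ 2) = 2·(1 + 10 + 45)/1024 = 112/1024 = 7/64.

7/64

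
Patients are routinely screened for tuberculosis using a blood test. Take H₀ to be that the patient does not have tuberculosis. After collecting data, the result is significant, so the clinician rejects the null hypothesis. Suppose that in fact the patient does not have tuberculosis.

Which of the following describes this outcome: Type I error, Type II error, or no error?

H₀ was rejected, but H₀ is actually true.
Rejecting a true null hypothesis is a Type I error (false positive).

Type I error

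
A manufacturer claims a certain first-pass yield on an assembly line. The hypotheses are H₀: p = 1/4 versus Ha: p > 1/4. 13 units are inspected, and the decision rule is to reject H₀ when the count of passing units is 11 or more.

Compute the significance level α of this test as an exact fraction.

α = P(reject H₀ | H₀ true) = P(S ≥ 11 | p = 1/4), with S ~ Binomial(13, 1/4).
Adding the binomial terms for j = 11 through 13 with p = 1/4 yields 371/33554432.

371/33554432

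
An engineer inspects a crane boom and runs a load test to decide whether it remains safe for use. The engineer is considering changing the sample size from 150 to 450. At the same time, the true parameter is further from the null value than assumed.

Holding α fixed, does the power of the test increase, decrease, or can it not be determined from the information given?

It increases.

Increasing n separates the H₀ and Ha sampling distributions, so under Ha fewer outcomes land in the acceptance region. A bigger departure from H₀ is easier for the test to detect, so it fails to reject less often. Both changes push β in the same direction.
Since power = 1 − β and β decreases, power increases.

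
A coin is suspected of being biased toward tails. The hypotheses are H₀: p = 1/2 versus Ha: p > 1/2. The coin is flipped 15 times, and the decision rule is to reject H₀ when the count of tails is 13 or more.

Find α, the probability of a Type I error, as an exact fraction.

121/32768

The Type I error probability is α = P(Y ≥ 13) computed under H₀, where Y ~ Binomial(15, 1/2).
P(Y ≥ 13) = [C(15,13) + C(15,14) + C(15,15)] / 2^15 = (105 + 15 + 1) / 32768 = 121/32768.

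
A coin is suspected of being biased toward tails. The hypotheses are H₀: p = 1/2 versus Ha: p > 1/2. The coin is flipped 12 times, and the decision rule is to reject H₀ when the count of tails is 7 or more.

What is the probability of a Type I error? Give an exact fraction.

793/2048

α = P(reject H₀ | H₀ true) = P(S ≥ 7 | p = 1/2), with S ~ Binomial(12, 1/2).
That's C(12,7) + C(12,8) + C(12,9) + C(12,10) + C(12,11) + C(12,12) over 2^12, i.e. (792 + 495 + 220 + 66 + 12 + 1)/4096 = 1586/4096 = 793/2048.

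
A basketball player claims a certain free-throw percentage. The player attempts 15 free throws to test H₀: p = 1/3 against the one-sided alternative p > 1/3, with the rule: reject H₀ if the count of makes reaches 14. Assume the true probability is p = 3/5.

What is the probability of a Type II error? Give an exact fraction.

30359740148/30517578125

Under the alternative p = 3/5, Y ~ Binomial(15, 3/5); β is the probability the test does not reject, P(Y < 14).
Equivalently, β = 1 − P(Y ≥ 14) = 30359740148/30517578125.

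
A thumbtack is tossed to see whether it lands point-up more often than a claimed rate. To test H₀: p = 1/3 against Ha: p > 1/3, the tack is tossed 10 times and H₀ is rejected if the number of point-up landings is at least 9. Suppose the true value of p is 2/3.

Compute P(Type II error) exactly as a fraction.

β = P(fail to reject H₀ | Ha true) = P(K ≤ 8 | p = 2/3), K ~ Binomial(10, 2/3).
Adding the binomial probabilities P(K=0)+…+P(K=8) at p = 2/3 gives 17635/19683.

17635/19683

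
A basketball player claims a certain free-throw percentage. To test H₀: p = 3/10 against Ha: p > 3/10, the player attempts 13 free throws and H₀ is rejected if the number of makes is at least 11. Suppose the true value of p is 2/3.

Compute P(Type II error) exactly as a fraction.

β = P(fail to reject H₀ | Ha true) = P(S ≤ 10 | p = 2/3), S ~ Binomial(13, 2/3).
Summing C(13,j)·(2/3)^j·(1/3)^{13-j} for j = 0..10 gives 50857/59049.

50857/59049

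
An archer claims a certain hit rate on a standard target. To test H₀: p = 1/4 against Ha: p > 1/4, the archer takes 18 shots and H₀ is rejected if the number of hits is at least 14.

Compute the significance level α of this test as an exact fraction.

67831/17179869184

Under H₀, X ~ Binomial(18, 1/4), and α = P(X ≥ 14).
P(X ≥ 14) = Σ_{j=14}^{18} C(18,j)·(1/4)^j·(3/4)^{18-j} = 67831/17179869184.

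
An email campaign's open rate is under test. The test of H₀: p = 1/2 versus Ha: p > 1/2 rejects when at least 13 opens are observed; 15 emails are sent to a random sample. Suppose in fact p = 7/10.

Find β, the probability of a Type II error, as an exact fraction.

Under the alternative p = 7/10, Y ~ Binomial(15, 7/10); β is the probability the test does not reject, P(Y < 13).
Summing C(15,j)·(7/10)^j·(3/10)^{15-j} for j = 0..12 gives 873172285377237/1000000000000000.

873172285377237/1000000000000000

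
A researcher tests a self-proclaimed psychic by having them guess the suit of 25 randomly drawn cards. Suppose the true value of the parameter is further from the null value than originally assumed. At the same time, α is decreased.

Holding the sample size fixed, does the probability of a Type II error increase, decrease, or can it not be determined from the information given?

Cannot be determined from the information given.

The first change alone would make β decrease; the second alone would make β increase. Which effect dominates depends on the magnitudes, which are not given.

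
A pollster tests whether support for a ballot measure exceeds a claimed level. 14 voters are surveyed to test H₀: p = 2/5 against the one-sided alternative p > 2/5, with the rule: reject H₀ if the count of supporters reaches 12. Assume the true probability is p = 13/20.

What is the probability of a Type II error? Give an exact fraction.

750447350803558569/819200000000000000

β = P(fail to reject H₀ | Ha true) = P(K ≤ 11 | p = 13/20), K ~ Binomial(14, 13/20).
Summing C(14,j)·(13/20)^j·(7/20)^{14-j} for j = 0..11 gives 750447350803558569/819200000000000000.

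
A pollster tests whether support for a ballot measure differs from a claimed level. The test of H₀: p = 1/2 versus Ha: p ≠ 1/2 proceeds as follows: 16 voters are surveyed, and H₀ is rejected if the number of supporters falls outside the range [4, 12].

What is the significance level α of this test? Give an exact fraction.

Under H₀, Y ~ Binomial(16, 1/2); α is the probability of landing in either tail, P(Y ≤ 3) + P(Y ≥ 13).
By symmetry, α = 2·P(Y ≤ 3) = 2·(1 + 16 + 120 + 560)/65536 = 1394/65536 = 697/32768.

697/32768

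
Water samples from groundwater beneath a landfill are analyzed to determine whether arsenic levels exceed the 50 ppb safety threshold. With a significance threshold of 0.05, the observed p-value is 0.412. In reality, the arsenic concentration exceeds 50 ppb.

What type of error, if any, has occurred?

The conventional null hypothesis is that the arsenic concentration is at or below 50 ppb (safe).
Since p = 0.412 ≥ α = 0.05, H₀ is not rejected.
H₀ is false (actually the arsenic concentration exceeds 50 ppb).
Failing to reject a false H₀ is a Type II error.

Type II error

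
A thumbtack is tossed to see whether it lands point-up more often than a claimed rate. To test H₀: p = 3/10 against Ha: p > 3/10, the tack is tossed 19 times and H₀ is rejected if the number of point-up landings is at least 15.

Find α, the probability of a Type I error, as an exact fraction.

7448847648561/500000000000000000

Under H₀, K ~ Binomial(19, 3/10), and α = P(K ≥ 15).
Adding the binomial terms for j = 15 through 19 with p = 3/10 yields 7448847648561/500000000000000000.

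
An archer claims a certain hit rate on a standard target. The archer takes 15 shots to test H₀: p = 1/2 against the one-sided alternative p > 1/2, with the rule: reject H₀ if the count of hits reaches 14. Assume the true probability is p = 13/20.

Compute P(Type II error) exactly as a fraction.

β = P(fail to reject H₀ | Ha true) = P(Y ≤ 13 | p = 13/20), Y ~ Binomial(15, 13/20).
Adding the binomial probabilities P(Y=0)+…+P(Y=13) at p = 13/20 gives 16151694793243741949/16384000000000000000.

16151694793243741949/16384000000000000000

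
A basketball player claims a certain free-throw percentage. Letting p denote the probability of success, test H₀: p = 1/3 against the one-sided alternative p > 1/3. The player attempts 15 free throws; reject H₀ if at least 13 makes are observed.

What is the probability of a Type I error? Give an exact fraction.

451/14348907

Under H₀, X ~ Binomial(15, 1/3), and α = P(X ≥ 13).
Summing C(15,j)(1/3)^j(2/3)^{15−j} for j = 13,…,15 gives 451/14348907.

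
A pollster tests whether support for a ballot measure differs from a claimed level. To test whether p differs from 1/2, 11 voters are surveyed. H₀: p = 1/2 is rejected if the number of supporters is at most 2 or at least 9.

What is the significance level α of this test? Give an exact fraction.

67/1024

α = P(X ≤ 2 or X ≥ 9 | p = 1/2), X ~ Binomial(11, 1/2).
By symmetry, α = 2·P(X ≤ 2) = 2·(1 + 11 + 55)/2048 = 134/2048 = 67/1024.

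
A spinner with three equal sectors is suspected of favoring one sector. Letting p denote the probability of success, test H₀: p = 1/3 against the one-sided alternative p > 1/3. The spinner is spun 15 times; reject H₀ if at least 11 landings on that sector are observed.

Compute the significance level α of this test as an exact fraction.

25931/14348907

Under H₀, X ~ Binomial(15, 1/3), and α = P(X ≥ 11).
P(X ≥ 11) = Σ_{j=11}^{15} C(15,j)·(1/3)^j·(2/3)^{15-j} = 25931/14348907.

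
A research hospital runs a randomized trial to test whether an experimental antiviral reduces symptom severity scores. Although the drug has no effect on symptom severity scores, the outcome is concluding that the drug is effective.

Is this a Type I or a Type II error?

The null hypothesis here is that the drug has no effect on symptom severity scores.
'Concluding that the drug is effective' corresponds to rejecting H₀.
H₀ was rejected but H₀ is true — a Type I error (false positive).

Type I error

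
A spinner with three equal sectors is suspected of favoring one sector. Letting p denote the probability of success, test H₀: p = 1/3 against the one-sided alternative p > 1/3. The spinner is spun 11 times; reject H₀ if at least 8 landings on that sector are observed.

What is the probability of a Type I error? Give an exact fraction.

521/59049

Under H₀, X ~ Binomial(11, 1/3), and α = P(X ≥ 8).
Adding the binomial terms for j = 8 through 11 with p = 1/3 yields 521/59049.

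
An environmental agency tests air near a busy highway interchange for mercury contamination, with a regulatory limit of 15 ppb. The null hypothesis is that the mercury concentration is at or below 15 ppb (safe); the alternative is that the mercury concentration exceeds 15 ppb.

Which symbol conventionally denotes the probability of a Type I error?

P(Type I error) = P(reject H₀ | H₀ true) = α, the significance level.

α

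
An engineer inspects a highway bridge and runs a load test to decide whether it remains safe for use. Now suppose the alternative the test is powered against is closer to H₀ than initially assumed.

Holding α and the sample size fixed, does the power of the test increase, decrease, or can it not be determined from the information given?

It decreases.

When the true parameter is near the null value, the test has a harder time distinguishing Ha from H₀.
Since power = 1 − β and β increases, power decreases.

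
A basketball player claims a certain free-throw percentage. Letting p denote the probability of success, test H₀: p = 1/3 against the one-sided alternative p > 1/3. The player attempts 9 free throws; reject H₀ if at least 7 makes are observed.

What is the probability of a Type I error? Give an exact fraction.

163/19683

α = P(reject H₀ | H₀ true) = P(X ≥ 7 | p = 1/3), with X ~ Binomial(9, 1/3).
Summing C(9,j)(1/3)^j(2/3)^{9−j} for j = 7,…,9 gives 163/19683.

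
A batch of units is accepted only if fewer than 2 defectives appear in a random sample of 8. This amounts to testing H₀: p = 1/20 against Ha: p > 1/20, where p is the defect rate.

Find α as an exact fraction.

1465463047/25600000000

Under H₀, S ~ Binomial(8, 1/20); the Type I error rate is P(S ≥ 2).
Computing the lower-tail complement: 1 − 24134536953/25600000000 = 1465463047/25600000000.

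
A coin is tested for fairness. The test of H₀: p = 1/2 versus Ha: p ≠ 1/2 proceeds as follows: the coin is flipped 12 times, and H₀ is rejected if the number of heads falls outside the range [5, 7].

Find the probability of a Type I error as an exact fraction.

Under H₀, K ~ Binomial(12, 1/2); α is the probability of landing in either tail, P(K ≤ 4) + P(K ≥ 8).
The two tails are symmetric, so α = 2·(1 + 12 + 66 + 220 + 495)/2^12 = 1588/4096 = 397/1024.

397/1024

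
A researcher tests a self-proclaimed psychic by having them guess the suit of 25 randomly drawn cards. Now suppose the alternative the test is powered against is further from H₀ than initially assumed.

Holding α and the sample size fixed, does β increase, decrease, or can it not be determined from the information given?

It decreases.

The further the true parameter sits from the null value, the more of the Ha sampling distribution falls in the rejection region.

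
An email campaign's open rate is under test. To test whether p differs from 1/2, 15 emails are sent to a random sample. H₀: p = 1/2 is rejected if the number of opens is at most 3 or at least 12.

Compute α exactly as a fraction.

The significance level is the null-hypothesis probability of the rejection region {≤3} ∪ {≥12}.
Each tail has probability (1 + 15 + 105 + 455)/32768; doubling gives α = 1152/32768 = 9/256.

9/256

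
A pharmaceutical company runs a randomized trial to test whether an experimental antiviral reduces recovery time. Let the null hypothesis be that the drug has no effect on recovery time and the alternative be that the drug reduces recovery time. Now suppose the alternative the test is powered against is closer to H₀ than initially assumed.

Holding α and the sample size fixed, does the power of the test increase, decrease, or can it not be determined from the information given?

It decreases.

When the true parameter is near the null value, the test has a harder time distinguishing Ha from H₀.
Since power = 1 − β and β increases, power decreases.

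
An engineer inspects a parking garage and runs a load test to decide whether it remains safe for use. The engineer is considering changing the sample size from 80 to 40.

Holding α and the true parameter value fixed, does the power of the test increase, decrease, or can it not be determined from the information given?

A smaller sample increases the standard error, so the sampling distributions under H₀ and Ha overlap more.
Since power = 1 − β and β increases, power decreases.

It decreases.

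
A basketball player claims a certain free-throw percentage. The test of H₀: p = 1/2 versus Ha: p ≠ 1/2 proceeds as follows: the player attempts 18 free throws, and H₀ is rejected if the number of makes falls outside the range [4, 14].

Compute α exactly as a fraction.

247/32768

Under H₀, K ~ Binomial(18, 1/2); α is the probability of landing in either tail, P(K ≤ 3) + P(K ≥ 15).
Each tail has probability (1 + 18 + 153 + 816)/262144; doubling gives α = 1976/262144 = 247/32768.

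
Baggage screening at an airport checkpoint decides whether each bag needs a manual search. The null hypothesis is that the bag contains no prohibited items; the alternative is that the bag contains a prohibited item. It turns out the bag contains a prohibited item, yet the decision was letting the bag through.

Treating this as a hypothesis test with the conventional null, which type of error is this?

Type II error

'Letting the bag through' corresponds to failing to reject H₀.
H₀ was not rejected but H₀ is false — a Type II error (false negative).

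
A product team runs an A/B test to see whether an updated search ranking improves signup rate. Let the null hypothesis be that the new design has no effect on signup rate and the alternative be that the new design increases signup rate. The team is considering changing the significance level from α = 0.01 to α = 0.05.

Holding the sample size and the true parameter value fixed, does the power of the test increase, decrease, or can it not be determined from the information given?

With a larger α the critical value moves toward the center, so more of the Ha sampling distribution lies in the rejection region.
Since power = 1 − β and β decreases, power increases.

It increases.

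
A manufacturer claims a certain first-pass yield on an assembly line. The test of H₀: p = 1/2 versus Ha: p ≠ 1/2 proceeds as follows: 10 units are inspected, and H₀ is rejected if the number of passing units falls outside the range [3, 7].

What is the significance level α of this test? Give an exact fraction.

The significance level is the null-hypothesis probability of the rejection region {≤2} ∪ {≥8}.
The two tails are symmetric, so α = 2·(1 + 10 + 45)/2^10 = 112/1024 = 7/64.

7/64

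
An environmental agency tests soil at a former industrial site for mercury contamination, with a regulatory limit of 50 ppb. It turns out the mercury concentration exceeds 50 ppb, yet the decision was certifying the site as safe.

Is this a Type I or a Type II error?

Type II error

The null hypothesis here is that the mercury concentration is at or below 50 ppb (safe).
'Certifying the site as safe' corresponds to failing to reject H₀.
H₀ was not rejected but H₀ is false — a Type II error (false negative).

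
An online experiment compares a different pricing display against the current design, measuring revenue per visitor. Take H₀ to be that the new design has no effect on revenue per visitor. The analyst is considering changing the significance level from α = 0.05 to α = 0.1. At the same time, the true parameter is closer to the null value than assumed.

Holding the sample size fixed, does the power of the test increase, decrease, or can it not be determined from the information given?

The first change alone would make β decrease; the second alone would make β increase. Which effect dominates depends on the magnitudes, which are not given.
Since power = 1 − β, the effect on power is likewise indeterminate.

Cannot be determined from the information given.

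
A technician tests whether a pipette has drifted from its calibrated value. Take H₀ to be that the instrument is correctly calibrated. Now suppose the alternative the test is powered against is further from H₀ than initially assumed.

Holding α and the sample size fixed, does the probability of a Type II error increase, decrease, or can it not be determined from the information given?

The further the true parameter sits from the null value, the more of the Ha sampling distribution falls in the rejection region.

It decreases.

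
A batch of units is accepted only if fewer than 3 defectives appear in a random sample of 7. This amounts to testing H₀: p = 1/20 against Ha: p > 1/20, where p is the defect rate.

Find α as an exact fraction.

The significance level is the probability, assuming p = 1/20, of seeing 3 or more defectives in 7 draws.
Computing the lower-tail complement: 1 − 255038197/256000000 = 961803/256000000.

961803/256000000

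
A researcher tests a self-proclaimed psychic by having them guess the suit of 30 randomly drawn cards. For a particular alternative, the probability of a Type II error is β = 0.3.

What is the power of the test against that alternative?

Power = 1 − β = 1 − 0.3 = 0.7.

0.7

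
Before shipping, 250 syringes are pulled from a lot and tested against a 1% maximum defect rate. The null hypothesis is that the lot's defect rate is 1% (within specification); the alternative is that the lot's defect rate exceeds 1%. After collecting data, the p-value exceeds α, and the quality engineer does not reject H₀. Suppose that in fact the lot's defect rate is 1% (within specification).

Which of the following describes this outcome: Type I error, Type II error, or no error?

The test retained a true H₀ — the decision matches the true state.

No error (correct decision).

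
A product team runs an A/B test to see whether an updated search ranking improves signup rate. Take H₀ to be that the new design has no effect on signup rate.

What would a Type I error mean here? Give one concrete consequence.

A Type I error is rejecting H₀ when H₀ is true.
Here that means shipping the new feature to all users when actually the new design has no effect on signup rate.

A Type I error would mean concluding that the new design increases signup rate when in fact the new design has no effect on signup rate. Consequence: engineering effort is spent shipping a change that doesn't actually help.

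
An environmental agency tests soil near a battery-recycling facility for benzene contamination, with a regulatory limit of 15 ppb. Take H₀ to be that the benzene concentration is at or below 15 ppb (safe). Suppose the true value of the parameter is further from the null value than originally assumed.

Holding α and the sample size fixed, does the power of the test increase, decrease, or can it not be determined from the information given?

The further the true parameter sits from the null value, the more of the Ha sampling distribution falls in the rejection region.
Since power = 1 − β and β decreases, power increases.

It increases.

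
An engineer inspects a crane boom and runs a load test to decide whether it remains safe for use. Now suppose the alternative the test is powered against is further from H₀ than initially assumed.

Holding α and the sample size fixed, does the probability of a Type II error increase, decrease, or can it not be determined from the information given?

It decreases.

A bigger departure from H₀ is easier for the test to detect, so it fails to reject less often.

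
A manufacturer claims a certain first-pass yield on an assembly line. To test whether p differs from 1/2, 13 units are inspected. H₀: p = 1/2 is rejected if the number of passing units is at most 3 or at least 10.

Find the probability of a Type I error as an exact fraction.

The significance level is the null-hypothesis probability of the rejection region {≤3} ∪ {≥10}.
Each tail has probability (1 + 13 + 78 + 286)/8192; doubling gives α = 756/8192 = 189/2048.

189/2048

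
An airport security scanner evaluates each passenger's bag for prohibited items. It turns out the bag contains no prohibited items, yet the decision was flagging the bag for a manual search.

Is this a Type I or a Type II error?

Type I error

The null hypothesis here is that the bag contains no prohibited items.
'Flagging the bag for a manual search' corresponds to rejecting H₀.
H₀ was rejected but H₀ is true — a Type I error (false positive).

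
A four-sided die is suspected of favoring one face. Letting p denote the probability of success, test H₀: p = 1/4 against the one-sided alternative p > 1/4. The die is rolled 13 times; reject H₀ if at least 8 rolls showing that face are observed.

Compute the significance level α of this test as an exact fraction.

α = P(reject H₀ | H₀ true) = P(S ≥ 8 | p = 1/4), with S ~ Binomial(13, 1/4).
Summing C(13,j)(1/4)^j(3/4)^{13−j} for j = 8,…,13 gives 23695/4194304.

23695/4194304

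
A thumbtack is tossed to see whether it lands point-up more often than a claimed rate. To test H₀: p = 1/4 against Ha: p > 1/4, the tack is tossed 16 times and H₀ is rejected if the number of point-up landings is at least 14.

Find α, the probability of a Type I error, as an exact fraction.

1129/4294967296

The Type I error probability is α = P(X ≥ 14) computed under H₀, where X ~ Binomial(16, 1/4).
Adding the binomial terms for j = 14 through 16 with p = 1/4 yields 1129/4294967296.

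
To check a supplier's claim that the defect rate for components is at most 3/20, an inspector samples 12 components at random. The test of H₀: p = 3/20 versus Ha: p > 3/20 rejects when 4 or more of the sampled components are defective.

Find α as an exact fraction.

75535426487313/819200000000000

α = P(reject H₀ | H₀ true) = P(X ≥ 4 | p = 3/20), X ~ Binomial(12, 3/20).
α = 1 − P(X ≤ 3) = 1 − 743664573512687/819200000000000 = 75535426487313/819200000000000.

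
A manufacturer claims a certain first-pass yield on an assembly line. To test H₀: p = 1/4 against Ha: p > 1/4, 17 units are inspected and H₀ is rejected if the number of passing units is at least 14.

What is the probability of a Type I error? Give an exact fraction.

4909/4294967296

Under H₀, X ~ Binomial(17, 1/4), and α = P(X ≥ 14).
P(X ≥ 14) = Σ_{j=14}^{17} C(17,j)·(1/4)^j·(3/4)^{17-j} = 4909/4294967296.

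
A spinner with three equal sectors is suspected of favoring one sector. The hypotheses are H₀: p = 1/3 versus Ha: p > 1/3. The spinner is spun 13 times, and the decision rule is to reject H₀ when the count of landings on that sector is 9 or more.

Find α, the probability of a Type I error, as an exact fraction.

521/59049

Under H₀, Y ~ Binomial(13, 1/3), and α = P(Y ≥ 9).
Adding the binomial terms for j = 9 through 13 with p = 1/3 yields 521/59049.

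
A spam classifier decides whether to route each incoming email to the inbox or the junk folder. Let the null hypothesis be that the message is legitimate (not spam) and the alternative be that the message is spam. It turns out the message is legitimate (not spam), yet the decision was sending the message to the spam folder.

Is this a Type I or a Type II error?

'Sending the message to the spam folder' corresponds to rejecting H₀.
H₀ was rejected but H₀ is true — a Type I error (false positive).

Type I error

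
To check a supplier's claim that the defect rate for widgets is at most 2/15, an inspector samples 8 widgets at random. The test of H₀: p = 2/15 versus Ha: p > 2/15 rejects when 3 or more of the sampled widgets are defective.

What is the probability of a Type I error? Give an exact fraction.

67527008/854296875

Under H₀, X ~ Binomial(8, 2/15); the Type I error rate is P(X ≥ 3).
Computing the lower-tail complement: 1 − 786769867/854296875 = 67527008/854296875.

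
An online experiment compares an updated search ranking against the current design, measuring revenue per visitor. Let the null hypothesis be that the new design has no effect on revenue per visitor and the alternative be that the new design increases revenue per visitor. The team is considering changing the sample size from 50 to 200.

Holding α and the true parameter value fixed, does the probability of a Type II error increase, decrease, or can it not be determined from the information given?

It decreases.

Increasing n separates the H₀ and Ha sampling distributions, so under Ha fewer outcomes land in the acceptance region.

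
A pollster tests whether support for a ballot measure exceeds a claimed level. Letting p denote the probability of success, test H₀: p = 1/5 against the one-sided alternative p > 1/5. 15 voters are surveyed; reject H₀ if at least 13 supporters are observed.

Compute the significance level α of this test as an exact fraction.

The Type I error probability is α = P(S ≥ 13) computed under H₀, where S ~ Binomial(15, 1/5).
P(S ≥ 13) = Σ_{j=13}^{15} C(15,j)·(1/5)^j·(4/5)^{15-j} = 1741/30517578125.

1741/30517578125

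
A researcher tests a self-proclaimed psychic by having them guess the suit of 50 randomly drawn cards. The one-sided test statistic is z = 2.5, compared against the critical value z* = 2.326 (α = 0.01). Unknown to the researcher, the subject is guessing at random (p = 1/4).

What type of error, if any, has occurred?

The conventional null hypothesis is that the subject is guessing at random (p = 1/4).
Since z = 2.5 > z* = 2.326, H₀ is rejected.
H₀ is true (actually the subject is guessing at random (p = 1/4)).
Rejecting a true H₀ is a Type I error.

Type I error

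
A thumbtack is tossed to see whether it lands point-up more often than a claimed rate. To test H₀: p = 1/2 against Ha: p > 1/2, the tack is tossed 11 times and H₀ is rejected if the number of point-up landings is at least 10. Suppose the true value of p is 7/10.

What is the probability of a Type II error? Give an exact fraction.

A Type II error is failing to reject when Ha holds: with p = 7/10, β = P(X ≤ 9).
Equivalently, β = 1 − P(X ≥ 10) = 2217524751/2500000000.

2217524751/2500000000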